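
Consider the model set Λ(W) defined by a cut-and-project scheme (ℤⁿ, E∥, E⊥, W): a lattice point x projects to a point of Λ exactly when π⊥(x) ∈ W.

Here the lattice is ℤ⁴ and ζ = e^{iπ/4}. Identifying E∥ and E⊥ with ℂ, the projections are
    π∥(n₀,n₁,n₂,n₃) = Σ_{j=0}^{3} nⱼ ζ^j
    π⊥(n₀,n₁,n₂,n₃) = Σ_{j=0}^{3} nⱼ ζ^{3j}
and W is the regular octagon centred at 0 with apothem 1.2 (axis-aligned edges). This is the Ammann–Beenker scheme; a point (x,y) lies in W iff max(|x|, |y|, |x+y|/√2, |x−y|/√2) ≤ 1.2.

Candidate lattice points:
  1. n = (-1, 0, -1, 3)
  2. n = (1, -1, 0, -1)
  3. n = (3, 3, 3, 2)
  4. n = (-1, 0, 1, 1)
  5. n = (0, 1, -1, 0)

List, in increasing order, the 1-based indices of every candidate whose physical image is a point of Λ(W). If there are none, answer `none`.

4

Internal map: ζ^{3j} for j=0..3 gives (1,0), (−√2/2,√2/2), (0,−1), (√2/2,√2/2).
candidate 1: n = (-1, 0, -1, 3) → π⊥ ≈ (+1.1213, +3.1213); max(|x|,|y|,|x±y|/√2) = 3.1213 > 1.2 ⇒ ∉ W
candidate 2: n = (1, -1, 0, -1) → π⊥ ≈ (+1.0000, -1.4142); max(|x|,|y|,|x±y|/√2) = 1.7071 > 1.2 ⇒ ∉ W
candidate 3: n = (3, 3, 3, 2) → π⊥ ≈ (+2.2929, +0.5355); max(|x|,|y|,|x±y|/√2) = 2.2929 > 1.2 ⇒ ∉ W
candidate 4: n = (-1, 0, 1, 1) → π⊥ ≈ (-0.2929, -0.2929); max(|x|,|y|,|x±y|/√2) = 0.4142 ≤ 1.2 ⇒ ∈ W
candidate 5: n = (0, 1, -1, 0) → π⊥ ≈ (-0.7071, +1.7071); max(|x|,|y|,|x±y|/√2) = 1.7071 > 1.2 ⇒ ∉ W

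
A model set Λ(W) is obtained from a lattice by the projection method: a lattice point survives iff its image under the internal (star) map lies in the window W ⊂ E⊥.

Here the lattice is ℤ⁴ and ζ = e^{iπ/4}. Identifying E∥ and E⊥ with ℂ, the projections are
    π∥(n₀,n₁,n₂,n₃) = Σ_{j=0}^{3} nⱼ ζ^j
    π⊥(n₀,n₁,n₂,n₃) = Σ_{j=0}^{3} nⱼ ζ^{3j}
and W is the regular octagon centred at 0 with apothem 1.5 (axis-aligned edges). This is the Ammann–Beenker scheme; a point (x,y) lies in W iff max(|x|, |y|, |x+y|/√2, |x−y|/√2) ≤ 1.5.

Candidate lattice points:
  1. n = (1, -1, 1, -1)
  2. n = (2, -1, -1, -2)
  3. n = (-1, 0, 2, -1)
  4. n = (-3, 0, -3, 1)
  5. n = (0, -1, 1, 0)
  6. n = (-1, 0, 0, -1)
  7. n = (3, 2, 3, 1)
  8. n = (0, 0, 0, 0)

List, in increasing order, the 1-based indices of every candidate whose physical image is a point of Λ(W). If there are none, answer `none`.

8

With ζ = e^{iπ/4} the internal vectors are ζ^0,ζ^3,ζ^6,ζ^9.
#1 (1, -1, 1, -1): internal (1.000000, -2.414214); octagon support 2.414214 vs apothem 1.5 → ∉ W
#2 (2, -1, -1, -2): internal (1.292893, -1.121320); octagon support 1.707107 vs apothem 1.5 → ∉ W
#3 (-1, 0, 2, -1): internal (-1.707107, -2.707107); octagon support 3.121320 vs apothem 1.5 → ∉ W
#4 (-3, 0, -3, 1): internal (-2.292893, 3.707107); octagon support 4.242641 vs apothem 1.5 → ∉ W
#5 (0, -1, 1, 0): internal (0.707107, -1.707107); octagon support 1.707107 vs apothem 1.5 → ∉ W
#6 (-1, 0, 0, -1): internal (-1.707107, -0.707107); octagon support 1.707107 vs apothem 1.5 → ∉ W
#7 (3, 2, 3, 1): internal (2.292893, -0.878680); octagon support 2.292893 vs apothem 1.5 → ∉ W
#8 (0, 0, 0, 0): internal (0.000000, 0.000000); octagon support 0.000000 vs apothem 1.5 → ∈ W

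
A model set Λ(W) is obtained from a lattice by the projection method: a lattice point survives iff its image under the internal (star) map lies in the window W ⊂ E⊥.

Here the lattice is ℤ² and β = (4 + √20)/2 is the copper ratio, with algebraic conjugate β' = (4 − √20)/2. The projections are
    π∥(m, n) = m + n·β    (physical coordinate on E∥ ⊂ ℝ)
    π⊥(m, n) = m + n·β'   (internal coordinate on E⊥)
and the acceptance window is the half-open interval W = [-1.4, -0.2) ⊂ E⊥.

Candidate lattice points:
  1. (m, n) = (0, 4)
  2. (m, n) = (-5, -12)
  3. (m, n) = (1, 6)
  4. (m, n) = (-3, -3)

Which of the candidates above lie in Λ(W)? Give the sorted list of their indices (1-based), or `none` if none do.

1, 3

Numerically β ≈ 4.23607 and β' = −1/β ≈ -0.23607.
#1 (0,4): internal coord 0 + (4)·β' = -0.94427; -0.94427 ∈ [-1.4, -0.2) → IN Λ
#2 (-5,-12): internal coord -5 + (-12)·β' = -2.16718; -2.16718 ∉ [-1.4, -0.2) → out
#3 (1,6): internal coord 1 + (6)·β' = -0.41641; -0.41641 ∈ [-1.4, -0.2) → IN Λ
#4 (-3,-3): internal coord -3 + (-3)·β' = -2.29180; -2.29180 ∉ [-1.4, -0.2) → out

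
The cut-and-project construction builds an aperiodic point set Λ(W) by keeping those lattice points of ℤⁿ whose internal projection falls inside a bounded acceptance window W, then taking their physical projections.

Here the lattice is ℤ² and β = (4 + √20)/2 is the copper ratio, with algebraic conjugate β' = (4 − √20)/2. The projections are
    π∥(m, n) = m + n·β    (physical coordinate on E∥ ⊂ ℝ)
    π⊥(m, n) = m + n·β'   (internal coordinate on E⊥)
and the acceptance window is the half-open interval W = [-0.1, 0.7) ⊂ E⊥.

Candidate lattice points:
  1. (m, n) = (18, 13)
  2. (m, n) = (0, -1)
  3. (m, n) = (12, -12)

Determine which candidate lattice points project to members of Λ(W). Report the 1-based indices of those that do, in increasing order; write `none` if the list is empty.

2

Numerically β ≈ 4.2361 and β' = −1/β ≈ -0.2361.
candidate 1: (m,n)=(18,13) → π∥ = 18+13·β ≈ 73.0689, π⊥ = 18+13·β' ≈ 14.9311 ∉ [-0.1, 0.7) ⇒ out
candidate 2: (m,n)=(0,-1) → π∥ = 0-1·β ≈ -4.2361, π⊥ = 0-1·β' ≈ 0.2361 ∈ [-0.1, 0.7) ⇒ IN Λ
candidate 3: (m,n)=(12,-12) → π∥ = 12-12·β ≈ -38.8328, π⊥ = 12-12·β' ≈ 14.8328 ∉ [-0.1, 0.7) ⇒ out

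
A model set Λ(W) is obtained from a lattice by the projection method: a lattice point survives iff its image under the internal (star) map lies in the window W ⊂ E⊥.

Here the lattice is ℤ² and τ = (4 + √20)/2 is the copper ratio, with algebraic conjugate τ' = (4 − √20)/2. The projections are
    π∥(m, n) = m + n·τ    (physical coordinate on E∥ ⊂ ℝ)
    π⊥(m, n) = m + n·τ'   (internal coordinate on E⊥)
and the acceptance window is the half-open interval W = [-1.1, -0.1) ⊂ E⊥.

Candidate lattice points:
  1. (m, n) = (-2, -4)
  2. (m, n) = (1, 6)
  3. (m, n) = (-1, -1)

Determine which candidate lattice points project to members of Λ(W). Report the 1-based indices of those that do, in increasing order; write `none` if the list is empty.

Compute τ' = (4−√20)/2 = -0.236068, so π⊥(m,n) = m -0.236068·n.
[1] lift (-2,-4): star map gives -1.055728; window check -1.1 ≤ -1.055728 < -0.1 is true → IN Λ
[2] lift (1,6): star map gives -0.416408; window check -1.1 ≤ -0.416408 < -0.1 is true → IN Λ
[3] lift (-1,-1): star map gives -0.763932; window check -1.1 ≤ -0.763932 < -0.1 is true → IN Λ

1, 2, 3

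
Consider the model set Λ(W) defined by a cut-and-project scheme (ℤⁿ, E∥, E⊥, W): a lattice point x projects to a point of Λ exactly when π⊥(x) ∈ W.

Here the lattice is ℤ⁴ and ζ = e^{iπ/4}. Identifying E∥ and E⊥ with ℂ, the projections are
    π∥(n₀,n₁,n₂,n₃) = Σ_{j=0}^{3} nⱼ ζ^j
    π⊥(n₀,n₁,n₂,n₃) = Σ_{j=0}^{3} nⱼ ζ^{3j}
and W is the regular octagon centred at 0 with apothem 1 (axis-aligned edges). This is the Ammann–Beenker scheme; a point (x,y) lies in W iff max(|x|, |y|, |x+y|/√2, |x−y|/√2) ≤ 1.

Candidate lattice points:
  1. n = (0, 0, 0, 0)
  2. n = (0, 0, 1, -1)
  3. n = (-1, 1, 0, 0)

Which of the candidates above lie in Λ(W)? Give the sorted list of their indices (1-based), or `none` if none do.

π⊥(n) = n₀ + n₁ζ³ + n₂ζ⁶ + n₃ζ⁹ where ζ = e^{iπ/4}.
candidate 1: n = (0, 0, 0, 0) → π⊥ ≈ (+0.0000, +0.0000); max(|x|,|y|,|x±y|/√2) = 0.0000 ≤ 1 ⇒ ∈ W
candidate 2: n = (0, 0, 1, -1) → π⊥ ≈ (-0.7071, -1.7071); max(|x|,|y|,|x±y|/√2) = 1.7071 > 1 ⇒ ∉ W
candidate 3: n = (-1, 1, 0, 0) → π⊥ ≈ (-1.7071, +0.7071); max(|x|,|y|,|x±y|/√2) = 1.7071 > 1 ⇒ ∉ W

1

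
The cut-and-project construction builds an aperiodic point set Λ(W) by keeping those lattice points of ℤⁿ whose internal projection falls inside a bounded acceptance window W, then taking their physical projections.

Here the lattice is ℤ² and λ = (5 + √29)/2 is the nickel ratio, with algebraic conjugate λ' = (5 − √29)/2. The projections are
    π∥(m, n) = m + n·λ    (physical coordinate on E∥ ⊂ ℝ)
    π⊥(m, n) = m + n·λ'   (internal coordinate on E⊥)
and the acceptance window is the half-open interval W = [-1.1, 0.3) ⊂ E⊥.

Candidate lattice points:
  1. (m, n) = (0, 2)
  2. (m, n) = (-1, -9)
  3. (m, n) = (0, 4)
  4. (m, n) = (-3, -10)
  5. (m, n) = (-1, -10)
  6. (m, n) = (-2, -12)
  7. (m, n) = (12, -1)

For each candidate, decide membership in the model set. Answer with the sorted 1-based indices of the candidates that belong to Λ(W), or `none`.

1, 3, 4

Compute λ' = (5−√29)/2 = -0.19258, so π⊥(m,n) = m -0.19258·n.
candidate 1: (m,n)=(0,2) → π∥ = 0+2·λ ≈ 10.38516, π⊥ = 0+2·λ' ≈ -0.38516 ∈ [-1.1, 0.3) ⇒ IN Λ
candidate 2: (m,n)=(-1,-9) → π∥ = -1-9·λ ≈ -47.73324, π⊥ = -1-9·λ' ≈ 0.73324 ∉ [-1.1, 0.3) ⇒ out
candidate 3: (m,n)=(0,4) → π∥ = 0+4·λ ≈ 20.77033, π⊥ = 0+4·λ' ≈ -0.77033 ∈ [-1.1, 0.3) ⇒ IN Λ
candidate 4: (m,n)=(-3,-10) → π∥ = -3-10·λ ≈ -54.92582, π⊥ = -3-10·λ' ≈ -1.07418 ∈ [-1.1, 0.3) ⇒ IN Λ
candidate 5: (m,n)=(-1,-10) → π∥ = -1-10·λ ≈ -52.92582, π⊥ = -1-10·λ' ≈ 0.92582 ∉ [-1.1, 0.3) ⇒ out
candidate 6: (m,n)=(-2,-12) → π∥ = -2-12·λ ≈ -64.31099, π⊥ = -2-12·λ' ≈ 0.31099 ∉ [-1.1, 0.3) ⇒ out
candidate 7: (m,n)=(12,-1) → π∥ = 12-1·λ ≈ 6.80742, π⊥ = 12-1·λ' ≈ 12.19258 ∉ [-1.1, 0.3) ⇒ out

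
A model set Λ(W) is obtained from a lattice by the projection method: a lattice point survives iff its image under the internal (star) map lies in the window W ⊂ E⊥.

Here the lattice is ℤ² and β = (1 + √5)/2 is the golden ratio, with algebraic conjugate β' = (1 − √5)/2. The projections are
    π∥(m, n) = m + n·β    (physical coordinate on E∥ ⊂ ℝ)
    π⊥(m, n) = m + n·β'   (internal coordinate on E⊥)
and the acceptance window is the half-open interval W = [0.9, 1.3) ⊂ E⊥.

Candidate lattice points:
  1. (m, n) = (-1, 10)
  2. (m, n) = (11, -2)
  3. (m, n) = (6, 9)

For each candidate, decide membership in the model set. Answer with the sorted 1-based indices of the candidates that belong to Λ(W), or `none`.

none

β' = (1−√5)/2 ≈ -0.6180.
#1 (-1,10): internal coord -1 + (10)·β' = -7.1803; -7.1803 ∉ [0.9, 1.3) → out
#2 (11,-2): internal coord 11 + (-2)·β' = +12.2361; +12.2361 ∉ [0.9, 1.3) → out
#3 (6,9): internal coord 6 + (9)·β' = +0.4377; +0.4377 ∉ [0.9, 1.3) → out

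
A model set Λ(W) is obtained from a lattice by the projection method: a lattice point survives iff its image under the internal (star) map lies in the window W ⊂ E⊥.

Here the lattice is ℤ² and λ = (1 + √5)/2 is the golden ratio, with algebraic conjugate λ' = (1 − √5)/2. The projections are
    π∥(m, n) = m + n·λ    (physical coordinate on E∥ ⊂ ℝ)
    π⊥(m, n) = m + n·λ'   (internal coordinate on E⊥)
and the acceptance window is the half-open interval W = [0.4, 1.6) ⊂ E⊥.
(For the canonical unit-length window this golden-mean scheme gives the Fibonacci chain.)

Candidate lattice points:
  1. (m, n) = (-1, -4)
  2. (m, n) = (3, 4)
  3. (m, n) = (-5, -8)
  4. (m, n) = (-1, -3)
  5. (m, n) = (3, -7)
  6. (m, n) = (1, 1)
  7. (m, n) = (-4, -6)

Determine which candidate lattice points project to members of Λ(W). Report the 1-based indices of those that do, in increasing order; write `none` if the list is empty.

Numerically λ ≈ 1.61803 and λ' = −1/λ ≈ -0.61803.
#1 (-1,-4): internal coord -1 + (-4)·λ' = +1.47214; +1.47214 ∈ [0.4, 1.6) → IN Λ
#2 (3,4): internal coord 3 + (4)·λ' = +0.52786; +0.52786 ∈ [0.4, 1.6) → IN Λ
#3 (-5,-8): internal coord -5 + (-8)·λ' = -0.05573; -0.05573 ∉ [0.4, 1.6) → out
#4 (-1,-3): internal coord -1 + (-3)·λ' = +0.85410; +0.85410 ∈ [0.4, 1.6) → IN Λ
#5 (3,-7): internal coord 3 + (-7)·λ' = +7.32624; +7.32624 ∉ [0.4, 1.6) → out
#6 (1,1): internal coord 1 + (1)·λ' = +0.38197; +0.38197 ∉ [0.4, 1.6) → out
#7 (-4,-6): internal coord -4 + (-6)·λ' = -0.29180; -0.29180 ∉ [0.4, 1.6) → out

1, 2, 4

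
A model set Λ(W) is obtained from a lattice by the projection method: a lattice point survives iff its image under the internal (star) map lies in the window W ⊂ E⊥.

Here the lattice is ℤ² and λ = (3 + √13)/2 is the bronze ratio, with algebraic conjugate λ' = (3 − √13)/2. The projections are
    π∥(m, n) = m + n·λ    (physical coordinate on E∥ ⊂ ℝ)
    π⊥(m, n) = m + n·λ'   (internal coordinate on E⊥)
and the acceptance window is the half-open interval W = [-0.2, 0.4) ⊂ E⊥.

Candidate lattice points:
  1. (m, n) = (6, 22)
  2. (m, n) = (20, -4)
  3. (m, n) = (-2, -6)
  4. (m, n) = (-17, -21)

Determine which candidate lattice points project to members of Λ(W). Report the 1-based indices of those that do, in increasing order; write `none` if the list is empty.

3

λ' = (3−√13)/2 ≈ -0.302776.
#1 (6,22): internal coord 6 + (22)·λ' = -0.661064; -0.661064 ∉ [-0.2, 0.4) → out
#2 (20,-4): internal coord 20 + (-4)·λ' = +21.211103; +21.211103 ∉ [-0.2, 0.4) → out
#3 (-2,-6): internal coord -2 + (-6)·λ' = -0.183346; -0.183346 ∈ [-0.2, 0.4) → IN Λ
#4 (-17,-21): internal coord -17 + (-21)·λ' = -10.641712; -10.641712 ∉ [-0.2, 0.4) → out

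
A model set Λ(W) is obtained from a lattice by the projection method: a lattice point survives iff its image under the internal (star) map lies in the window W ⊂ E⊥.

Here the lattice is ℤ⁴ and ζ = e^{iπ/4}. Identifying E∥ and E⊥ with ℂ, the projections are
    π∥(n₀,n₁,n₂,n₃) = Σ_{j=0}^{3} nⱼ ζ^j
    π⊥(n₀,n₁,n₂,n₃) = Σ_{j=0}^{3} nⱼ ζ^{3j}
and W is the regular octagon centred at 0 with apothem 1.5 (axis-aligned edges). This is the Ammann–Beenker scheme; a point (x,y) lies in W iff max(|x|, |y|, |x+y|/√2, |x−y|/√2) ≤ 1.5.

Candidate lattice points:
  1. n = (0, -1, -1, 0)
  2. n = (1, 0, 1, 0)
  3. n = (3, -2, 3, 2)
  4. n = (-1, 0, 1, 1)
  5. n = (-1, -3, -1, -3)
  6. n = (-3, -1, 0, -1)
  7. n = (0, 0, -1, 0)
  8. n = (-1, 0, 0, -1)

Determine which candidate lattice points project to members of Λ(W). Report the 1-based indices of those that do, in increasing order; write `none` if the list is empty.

Internal map: ζ^{3j} for j=0..3 gives (1,0), (−√2/2,√2/2), (0,−1), (√2/2,√2/2).
#1 (0, -1, -1, 0): internal (0.70711, 0.29289); octagon support 0.70711 vs apothem 1.5 → ∈ W
#2 (1, 0, 1, 0): internal (1.00000, -1.00000); octagon support 1.41421 vs apothem 1.5 → ∈ W
#3 (3, -2, 3, 2): internal (5.82843, -3.00000); octagon support 6.24264 vs apothem 1.5 → ∉ W
#4 (-1, 0, 1, 1): internal (-0.29289, -0.29289); octagon support 0.41421 vs apothem 1.5 → ∈ W
#5 (-1, -3, -1, -3): internal (-1.00000, -3.24264); octagon support 3.24264 vs apothem 1.5 → ∉ W
#6 (-3, -1, 0, -1): internal (-3.00000, -1.41421); octagon support 3.12132 vs apothem 1.5 → ∉ W
#7 (0, 0, -1, 0): internal (0.00000, 1.00000); octagon support 1.00000 vs apothem 1.5 → ∈ W
#8 (-1, 0, 0, -1): internal (-1.70711, -0.70711); octagon support 1.70711 vs apothem 1.5 → ∉ W

1, 2, 4, 7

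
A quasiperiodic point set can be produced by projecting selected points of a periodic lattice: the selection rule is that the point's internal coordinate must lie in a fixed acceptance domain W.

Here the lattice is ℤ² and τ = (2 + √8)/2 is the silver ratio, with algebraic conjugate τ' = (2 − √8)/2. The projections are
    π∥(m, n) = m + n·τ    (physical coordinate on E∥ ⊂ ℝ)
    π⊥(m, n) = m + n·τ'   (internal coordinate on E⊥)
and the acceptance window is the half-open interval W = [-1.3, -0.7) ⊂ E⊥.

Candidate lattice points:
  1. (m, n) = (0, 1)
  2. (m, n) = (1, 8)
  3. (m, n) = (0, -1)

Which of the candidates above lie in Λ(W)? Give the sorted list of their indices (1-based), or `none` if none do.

τ' = (2−√8)/2 ≈ -0.414214.
[1] lift (0,1): star map gives -0.414214; window check -1.3 ≤ -0.414214 < -0.7 is false → out
[2] lift (1,8): star map gives -2.313708; window check -1.3 ≤ -2.313708 < -0.7 is false → out
[3] lift (0,-1): star map gives 0.414214; window check -1.3 ≤ 0.414214 < -0.7 is false → out

none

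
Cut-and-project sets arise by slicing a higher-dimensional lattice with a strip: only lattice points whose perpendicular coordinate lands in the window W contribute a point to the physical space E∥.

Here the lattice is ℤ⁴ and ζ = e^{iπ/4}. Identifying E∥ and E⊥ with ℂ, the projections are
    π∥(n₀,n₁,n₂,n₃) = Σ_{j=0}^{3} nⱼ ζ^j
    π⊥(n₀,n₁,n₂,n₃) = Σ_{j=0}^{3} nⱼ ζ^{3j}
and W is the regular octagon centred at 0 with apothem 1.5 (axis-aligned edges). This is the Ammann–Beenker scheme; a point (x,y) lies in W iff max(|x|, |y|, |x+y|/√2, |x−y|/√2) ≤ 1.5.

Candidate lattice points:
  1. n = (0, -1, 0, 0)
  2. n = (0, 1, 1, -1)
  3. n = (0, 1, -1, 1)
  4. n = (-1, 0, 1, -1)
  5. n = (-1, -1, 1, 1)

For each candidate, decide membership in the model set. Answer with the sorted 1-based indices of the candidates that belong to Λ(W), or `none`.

1, 5

π⊥(n) = n₀ + n₁ζ³ + n₂ζ⁶ + n₃ζ⁹ where ζ = e^{iπ/4}.
candidate 1: n = (0, -1, 0, 0) → π⊥ ≈ (+0.707107, -0.707107); max(|x|,|y|,|x±y|/√2) = 1.000000 ≤ 1.5 ⇒ ∈ W
candidate 2: n = (0, 1, 1, -1) → π⊥ ≈ (-1.414214, -1.000000); max(|x|,|y|,|x±y|/√2) = 1.707107 > 1.5 ⇒ ∉ W
candidate 3: n = (0, 1, -1, 1) → π⊥ ≈ (+0.000000, +2.414214); max(|x|,|y|,|x±y|/√2) = 2.414214 > 1.5 ⇒ ∉ W
candidate 4: n = (-1, 0, 1, -1) → π⊥ ≈ (-1.707107, -1.707107); max(|x|,|y|,|x±y|/√2) = 2.414214 > 1.5 ⇒ ∉ W
candidate 5: n = (-1, -1, 1, 1) → π⊥ ≈ (+0.414214, -1.000000); max(|x|,|y|,|x±y|/√2) = 1.000000 ≤ 1.5 ⇒ ∈ W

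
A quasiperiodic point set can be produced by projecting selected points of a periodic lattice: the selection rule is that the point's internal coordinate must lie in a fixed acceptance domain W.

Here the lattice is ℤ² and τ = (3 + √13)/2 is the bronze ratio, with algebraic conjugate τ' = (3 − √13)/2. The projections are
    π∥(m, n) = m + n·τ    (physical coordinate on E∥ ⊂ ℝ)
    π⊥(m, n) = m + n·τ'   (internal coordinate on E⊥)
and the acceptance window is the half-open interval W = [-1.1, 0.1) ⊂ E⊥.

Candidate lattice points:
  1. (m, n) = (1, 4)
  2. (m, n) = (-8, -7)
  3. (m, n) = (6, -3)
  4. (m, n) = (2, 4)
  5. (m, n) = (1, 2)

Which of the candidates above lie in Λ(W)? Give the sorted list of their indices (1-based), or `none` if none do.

Compute τ' = (3−√13)/2 = -0.3028, so π⊥(m,n) = m -0.3028·n.
[1] lift (1,4): star map gives -0.2111; window check -1.1 ≤ -0.2111 < 0.1 is true → IN Λ
[2] lift (-8,-7): star map gives -5.8806; window check -1.1 ≤ -5.8806 < 0.1 is false → out
[3] lift (6,-3): star map gives 6.9083; window check -1.1 ≤ 6.9083 < 0.1 is false → out
[4] lift (2,4): star map gives 0.7889; window check -1.1 ≤ 0.7889 < 0.1 is false → out
[5] lift (1,2): star map gives 0.3944; window check -1.1 ≤ 0.3944 < 0.1 is false → out

1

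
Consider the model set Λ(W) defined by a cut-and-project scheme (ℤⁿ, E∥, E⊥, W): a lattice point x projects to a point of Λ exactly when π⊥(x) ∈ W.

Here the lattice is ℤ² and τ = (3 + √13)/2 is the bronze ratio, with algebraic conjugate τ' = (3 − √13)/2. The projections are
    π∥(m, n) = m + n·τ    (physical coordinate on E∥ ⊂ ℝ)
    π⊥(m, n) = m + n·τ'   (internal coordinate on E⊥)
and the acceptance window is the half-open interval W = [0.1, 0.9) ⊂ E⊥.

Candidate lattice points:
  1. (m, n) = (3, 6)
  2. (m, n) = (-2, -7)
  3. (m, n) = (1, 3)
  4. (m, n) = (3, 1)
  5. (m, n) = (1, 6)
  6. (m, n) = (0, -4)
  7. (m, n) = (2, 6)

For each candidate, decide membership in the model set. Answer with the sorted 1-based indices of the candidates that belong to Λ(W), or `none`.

2, 7

Compute τ' = (3−√13)/2 = -0.302776, so π⊥(m,n) = m -0.302776·n.
[1] lift (3,6): star map gives 1.183346; window check 0.1 ≤ 1.183346 < 0.9 is false → out
[2] lift (-2,-7): star map gives 0.119429; window check 0.1 ≤ 0.119429 < 0.9 is true → IN Λ
[3] lift (1,3): star map gives 0.091673; window check 0.1 ≤ 0.091673 < 0.9 is false → out
[4] lift (3,1): star map gives 2.697224; window check 0.1 ≤ 2.697224 < 0.9 is false → out
[5] lift (1,6): star map gives -0.816654; window check 0.1 ≤ -0.816654 < 0.9 is false → out
[6] lift (0,-4): star map gives 1.211103; window check 0.1 ≤ 1.211103 < 0.9 is false → out
[7] lift (2,6): star map gives 0.183346; window check 0.1 ≤ 0.183346 < 0.9 is true → IN Λ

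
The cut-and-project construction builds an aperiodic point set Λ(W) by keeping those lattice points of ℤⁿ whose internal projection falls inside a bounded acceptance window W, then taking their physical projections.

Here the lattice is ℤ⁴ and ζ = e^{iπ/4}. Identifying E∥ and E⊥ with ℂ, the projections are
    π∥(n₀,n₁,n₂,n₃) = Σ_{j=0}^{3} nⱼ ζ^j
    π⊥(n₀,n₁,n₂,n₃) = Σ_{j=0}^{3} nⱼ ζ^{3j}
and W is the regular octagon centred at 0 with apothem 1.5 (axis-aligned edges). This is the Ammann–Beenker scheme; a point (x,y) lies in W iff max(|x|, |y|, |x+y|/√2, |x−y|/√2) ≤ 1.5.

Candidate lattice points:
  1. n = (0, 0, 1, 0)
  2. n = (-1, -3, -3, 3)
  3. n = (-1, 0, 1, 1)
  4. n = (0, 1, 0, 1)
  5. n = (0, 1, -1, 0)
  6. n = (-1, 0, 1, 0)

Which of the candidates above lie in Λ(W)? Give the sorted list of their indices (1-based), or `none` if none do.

Internal map: ζ^{3j} for j=0..3 gives (1,0), (−√2/2,√2/2), (0,−1), (√2/2,√2/2).
candidate 1: n = (0, 0, 1, 0) → π⊥ ≈ (+0.00000, -1.00000); max(|x|,|y|,|x±y|/√2) = 1.00000 ≤ 1.5 ⇒ ∈ W
candidate 2: n = (-1, -3, -3, 3) → π⊥ ≈ (+3.24264, +3.00000); max(|x|,|y|,|x±y|/√2) = 4.41421 > 1.5 ⇒ ∉ W
candidate 3: n = (-1, 0, 1, 1) → π⊥ ≈ (-0.29289, -0.29289); max(|x|,|y|,|x±y|/√2) = 0.41421 ≤ 1.5 ⇒ ∈ W
candidate 4: n = (0, 1, 0, 1) → π⊥ ≈ (+0.00000, +1.41421); max(|x|,|y|,|x±y|/√2) = 1.41421 ≤ 1.5 ⇒ ∈ W
candidate 5: n = (0, 1, -1, 0) → π⊥ ≈ (-0.70711, +1.70711); max(|x|,|y|,|x±y|/√2) = 1.70711 > 1.5 ⇒ ∉ W
candidate 6: n = (-1, 0, 1, 0) → π⊥ ≈ (-1.00000, -1.00000); max(|x|,|y|,|x±y|/√2) = 1.41421 ≤ 1.5 ⇒ ∈ W

1, 3, 4, 6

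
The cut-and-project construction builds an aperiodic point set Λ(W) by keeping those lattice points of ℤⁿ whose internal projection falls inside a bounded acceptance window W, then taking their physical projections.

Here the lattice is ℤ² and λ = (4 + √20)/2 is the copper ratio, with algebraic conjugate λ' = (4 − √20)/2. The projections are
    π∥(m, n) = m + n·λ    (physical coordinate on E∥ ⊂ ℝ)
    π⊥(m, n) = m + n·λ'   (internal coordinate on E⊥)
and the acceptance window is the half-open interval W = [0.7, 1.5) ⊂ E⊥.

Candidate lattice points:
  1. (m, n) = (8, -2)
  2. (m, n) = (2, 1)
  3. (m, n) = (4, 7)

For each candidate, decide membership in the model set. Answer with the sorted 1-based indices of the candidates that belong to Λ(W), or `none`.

none

λ' = (4−√20)/2 ≈ -0.236068.
candidate 1: (m,n)=(8,-2) → π∥ = 8-2·λ ≈ -0.472136, π⊥ = 8-2·λ' ≈ 8.472136 ∉ [0.7, 1.5) ⇒ out
candidate 2: (m,n)=(2,1) → π∥ = 2+1·λ ≈ 6.236068, π⊥ = 2+1·λ' ≈ 1.763932 ∉ [0.7, 1.5) ⇒ out
candidate 3: (m,n)=(4,7) → π∥ = 4+7·λ ≈ 33.652476, π⊥ = 4+7·λ' ≈ 2.347524 ∉ [0.7, 1.5) ⇒ out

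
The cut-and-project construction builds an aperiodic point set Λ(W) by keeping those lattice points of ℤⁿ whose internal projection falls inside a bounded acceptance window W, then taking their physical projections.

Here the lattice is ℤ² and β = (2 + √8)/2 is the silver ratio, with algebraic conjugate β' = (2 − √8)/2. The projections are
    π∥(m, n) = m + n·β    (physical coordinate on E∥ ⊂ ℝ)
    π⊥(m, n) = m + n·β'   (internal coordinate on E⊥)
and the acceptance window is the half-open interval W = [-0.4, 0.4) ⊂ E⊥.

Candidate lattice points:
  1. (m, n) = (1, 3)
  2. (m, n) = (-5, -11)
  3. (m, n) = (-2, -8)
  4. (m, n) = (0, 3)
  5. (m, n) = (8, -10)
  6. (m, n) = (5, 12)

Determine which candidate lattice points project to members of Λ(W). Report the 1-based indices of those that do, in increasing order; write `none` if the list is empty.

Compute β' = (2−√8)/2 = -0.414214, so π⊥(m,n) = m -0.414214·n.
#1 (1,3): internal coord 1 + (3)·β' = -0.242641; -0.242641 ∈ [-0.4, 0.4) → IN Λ
#2 (-5,-11): internal coord -5 + (-11)·β' = -0.443651; -0.443651 ∉ [-0.4, 0.4) → out
#3 (-2,-8): internal coord -2 + (-8)·β' = +1.313708; +1.313708 ∉ [-0.4, 0.4) → out
#4 (0,3): internal coord 0 + (3)·β' = -1.242641; -1.242641 ∉ [-0.4, 0.4) → out
#5 (8,-10): internal coord 8 + (-10)·β' = +12.142136; +12.142136 ∉ [-0.4, 0.4) → out
#6 (5,12): internal coord 5 + (12)·β' = +0.029437; +0.029437 ∈ [-0.4, 0.4) → IN Λ

1, 6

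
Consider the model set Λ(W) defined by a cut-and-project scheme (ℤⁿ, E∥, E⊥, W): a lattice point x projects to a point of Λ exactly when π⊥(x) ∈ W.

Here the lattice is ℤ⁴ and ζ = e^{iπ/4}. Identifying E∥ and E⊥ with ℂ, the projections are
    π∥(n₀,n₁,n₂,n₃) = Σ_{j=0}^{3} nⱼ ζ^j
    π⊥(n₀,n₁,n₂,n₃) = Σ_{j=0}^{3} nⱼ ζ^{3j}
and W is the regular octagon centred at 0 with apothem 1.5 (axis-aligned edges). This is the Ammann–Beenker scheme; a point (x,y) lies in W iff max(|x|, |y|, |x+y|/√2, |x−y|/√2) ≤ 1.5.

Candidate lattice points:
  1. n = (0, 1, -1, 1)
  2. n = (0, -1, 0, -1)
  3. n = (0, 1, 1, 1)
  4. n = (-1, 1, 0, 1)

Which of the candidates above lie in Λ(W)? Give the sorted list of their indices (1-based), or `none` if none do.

With ζ = e^{iπ/4} the internal vectors are ζ^0,ζ^3,ζ^6,ζ^9.
#1 (0, 1, -1, 1): internal (0.000000, 2.414214); octagon support 2.414214 vs apothem 1.5 → ∉ W
#2 (0, -1, 0, -1): internal (0.000000, -1.414214); octagon support 1.414214 vs apothem 1.5 → ∈ W
#3 (0, 1, 1, 1): internal (0.000000, 0.414214); octagon support 0.414214 vs apothem 1.5 → ∈ W
#4 (-1, 1, 0, 1): internal (-1.000000, 1.414214); octagon support 1.707107 vs apothem 1.5 → ∉ W

2, 3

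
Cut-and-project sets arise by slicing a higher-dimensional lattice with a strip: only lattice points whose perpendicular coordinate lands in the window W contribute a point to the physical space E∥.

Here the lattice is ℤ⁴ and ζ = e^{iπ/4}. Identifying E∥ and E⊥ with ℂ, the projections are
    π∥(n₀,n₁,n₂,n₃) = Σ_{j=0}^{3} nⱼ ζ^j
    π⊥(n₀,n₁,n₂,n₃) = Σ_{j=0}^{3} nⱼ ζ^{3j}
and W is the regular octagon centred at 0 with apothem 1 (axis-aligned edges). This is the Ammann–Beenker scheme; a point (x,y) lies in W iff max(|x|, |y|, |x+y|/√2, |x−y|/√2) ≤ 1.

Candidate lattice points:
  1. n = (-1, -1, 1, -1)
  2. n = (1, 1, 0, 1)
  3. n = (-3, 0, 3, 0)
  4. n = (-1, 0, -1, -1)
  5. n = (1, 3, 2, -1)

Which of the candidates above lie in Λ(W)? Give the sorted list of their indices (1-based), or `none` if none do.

none

With ζ = e^{iπ/4} the internal vectors are ζ^0,ζ^3,ζ^6,ζ^9.
#1 (-1, -1, 1, -1): internal (-1.000000, -2.414214); octagon support 2.414214 vs apothem 1 → ∉ W
#2 (1, 1, 0, 1): internal (1.000000, 1.414214); octagon support 1.707107 vs apothem 1 → ∉ W
#3 (-3, 0, 3, 0): internal (-3.000000, -3.000000); octagon support 4.242641 vs apothem 1 → ∉ W
#4 (-1, 0, -1, -1): internal (-1.707107, 0.292893); octagon support 1.707107 vs apothem 1 → ∉ W
#5 (1, 3, 2, -1): internal (-1.828427, -0.585786); octagon support 1.828427 vs apothem 1 → ∉ W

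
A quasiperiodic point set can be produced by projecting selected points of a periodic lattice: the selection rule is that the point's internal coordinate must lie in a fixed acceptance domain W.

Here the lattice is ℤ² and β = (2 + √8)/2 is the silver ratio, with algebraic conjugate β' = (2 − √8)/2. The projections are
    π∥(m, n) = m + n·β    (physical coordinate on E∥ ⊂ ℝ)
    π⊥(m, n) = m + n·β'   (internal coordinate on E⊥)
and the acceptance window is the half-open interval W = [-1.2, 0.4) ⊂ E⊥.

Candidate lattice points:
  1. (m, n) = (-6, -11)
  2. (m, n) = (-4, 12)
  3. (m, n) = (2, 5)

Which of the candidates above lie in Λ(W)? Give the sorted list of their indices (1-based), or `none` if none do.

3

Compute β' = (2−√8)/2 = -0.41421, so π⊥(m,n) = m -0.41421·n.
[1] lift (-6,-11): star map gives -1.44365; window check -1.2 ≤ -1.44365 < 0.4 is false → out
[2] lift (-4,12): star map gives -8.97056; window check -1.2 ≤ -8.97056 < 0.4 is false → out
[3] lift (2,5): star map gives -0.07107; window check -1.2 ≤ -0.07107 < 0.4 is true → IN Λ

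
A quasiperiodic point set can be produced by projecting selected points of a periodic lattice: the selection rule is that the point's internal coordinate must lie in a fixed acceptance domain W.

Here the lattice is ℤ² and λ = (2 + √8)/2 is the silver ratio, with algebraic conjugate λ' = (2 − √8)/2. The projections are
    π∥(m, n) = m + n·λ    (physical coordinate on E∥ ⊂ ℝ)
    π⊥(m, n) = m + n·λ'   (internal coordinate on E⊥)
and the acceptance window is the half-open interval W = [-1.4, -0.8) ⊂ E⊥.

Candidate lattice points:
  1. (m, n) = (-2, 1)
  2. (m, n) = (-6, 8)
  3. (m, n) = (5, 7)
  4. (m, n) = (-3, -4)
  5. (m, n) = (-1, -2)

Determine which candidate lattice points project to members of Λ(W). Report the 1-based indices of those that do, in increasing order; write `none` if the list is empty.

4

λ' = (2−√8)/2 ≈ -0.4142.
candidate 1: (m,n)=(-2,1) → π∥ = -2+1·λ ≈ 0.4142, π⊥ = -2+1·λ' ≈ -2.4142 ∉ [-1.4, -0.8) ⇒ out
candidate 2: (m,n)=(-6,8) → π∥ = -6+8·λ ≈ 13.3137, π⊥ = -6+8·λ' ≈ -9.3137 ∉ [-1.4, -0.8) ⇒ out
candidate 3: (m,n)=(5,7) → π∥ = 5+7·λ ≈ 21.8995, π⊥ = 5+7·λ' ≈ 2.1005 ∉ [-1.4, -0.8) ⇒ out
candidate 4: (m,n)=(-3,-4) → π∥ = -3-4·λ ≈ -12.6569, π⊥ = -3-4·λ' ≈ -1.3431 ∈ [-1.4, -0.8) ⇒ IN Λ
candidate 5: (m,n)=(-1,-2) → π∥ = -1-2·λ ≈ -5.8284, π⊥ = -1-2·λ' ≈ -0.1716 ∉ [-1.4, -0.8) ⇒ out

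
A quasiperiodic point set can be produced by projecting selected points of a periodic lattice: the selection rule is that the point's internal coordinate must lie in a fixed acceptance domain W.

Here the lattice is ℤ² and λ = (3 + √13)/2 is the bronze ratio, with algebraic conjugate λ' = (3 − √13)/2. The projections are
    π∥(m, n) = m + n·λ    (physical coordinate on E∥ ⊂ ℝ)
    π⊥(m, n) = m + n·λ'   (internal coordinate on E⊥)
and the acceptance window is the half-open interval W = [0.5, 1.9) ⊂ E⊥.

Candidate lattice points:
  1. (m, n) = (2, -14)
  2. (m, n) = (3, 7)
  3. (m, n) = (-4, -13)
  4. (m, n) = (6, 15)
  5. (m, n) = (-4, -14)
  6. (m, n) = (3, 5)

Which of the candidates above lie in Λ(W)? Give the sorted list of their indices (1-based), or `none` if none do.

λ' = (3−√13)/2 ≈ -0.30278.
#1 (2,-14): internal coord 2 + (-14)·λ' = +6.23886; +6.23886 ∉ [0.5, 1.9) → out
#2 (3,7): internal coord 3 + (7)·λ' = +0.88057; +0.88057 ∈ [0.5, 1.9) → IN Λ
#3 (-4,-13): internal coord -4 + (-13)·λ' = -0.06392; -0.06392 ∉ [0.5, 1.9) → out
#4 (6,15): internal coord 6 + (15)·λ' = +1.45837; +1.45837 ∈ [0.5, 1.9) → IN Λ
#5 (-4,-14): internal coord -4 + (-14)·λ' = +0.23886; +0.23886 ∉ [0.5, 1.9) → out
#6 (3,5): internal coord 3 + (5)·λ' = +1.48612; +1.48612 ∈ [0.5, 1.9) → IN Λ

2, 4, 6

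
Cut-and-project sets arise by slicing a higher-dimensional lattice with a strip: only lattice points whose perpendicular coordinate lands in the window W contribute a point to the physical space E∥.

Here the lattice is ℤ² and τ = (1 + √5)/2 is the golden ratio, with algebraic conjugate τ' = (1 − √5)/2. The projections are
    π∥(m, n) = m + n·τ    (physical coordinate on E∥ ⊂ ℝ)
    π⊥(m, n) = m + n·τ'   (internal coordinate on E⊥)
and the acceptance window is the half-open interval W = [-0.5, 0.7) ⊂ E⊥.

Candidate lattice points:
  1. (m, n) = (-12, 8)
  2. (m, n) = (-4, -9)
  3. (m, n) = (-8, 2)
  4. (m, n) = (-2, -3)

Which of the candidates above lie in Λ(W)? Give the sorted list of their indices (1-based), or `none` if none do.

Numerically τ ≈ 1.6180 and τ' = −1/τ ≈ -0.6180.
#1 (-12,8): internal coord -12 + (8)·τ' = -16.9443; -16.9443 ∉ [-0.5, 0.7) → out
#2 (-4,-9): internal coord -4 + (-9)·τ' = +1.5623; +1.5623 ∉ [-0.5, 0.7) → out
#3 (-8,2): internal coord -8 + (2)·τ' = -9.2361; -9.2361 ∉ [-0.5, 0.7) → out
#4 (-2,-3): internal coord -2 + (-3)·τ' = -0.1459; -0.1459 ∈ [-0.5, 0.7) → IN Λ

4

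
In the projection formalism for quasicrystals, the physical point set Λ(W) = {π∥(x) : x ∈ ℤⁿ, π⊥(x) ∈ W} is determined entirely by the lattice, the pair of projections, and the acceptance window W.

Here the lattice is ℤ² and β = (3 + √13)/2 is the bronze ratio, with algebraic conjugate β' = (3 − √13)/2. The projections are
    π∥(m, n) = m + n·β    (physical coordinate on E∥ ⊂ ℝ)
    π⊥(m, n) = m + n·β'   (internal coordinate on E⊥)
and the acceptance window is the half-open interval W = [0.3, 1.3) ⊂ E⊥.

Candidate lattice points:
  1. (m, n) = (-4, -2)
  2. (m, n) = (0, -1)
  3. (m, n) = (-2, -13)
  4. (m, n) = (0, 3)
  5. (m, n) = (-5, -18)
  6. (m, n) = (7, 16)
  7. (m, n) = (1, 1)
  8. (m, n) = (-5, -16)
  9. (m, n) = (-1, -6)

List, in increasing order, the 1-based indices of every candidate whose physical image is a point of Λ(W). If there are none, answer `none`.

2, 5, 7, 9

Numerically β ≈ 3.302776 and β' = −1/β ≈ -0.302776.
#1 (-4,-2): internal coord -4 + (-2)·β' = -3.394449; -3.394449 ∉ [0.3, 1.3) → out
#2 (0,-1): internal coord 0 + (-1)·β' = +0.302776; +0.302776 ∈ [0.3, 1.3) → IN Λ
#3 (-2,-13): internal coord -2 + (-13)·β' = +1.936083; +1.936083 ∉ [0.3, 1.3) → out
#4 (0,3): internal coord 0 + (3)·β' = -0.908327; -0.908327 ∉ [0.3, 1.3) → out
#5 (-5,-18): internal coord -5 + (-18)·β' = +0.449961; +0.449961 ∈ [0.3, 1.3) → IN Λ
#6 (7,16): internal coord 7 + (16)·β' = +2.155590; +2.155590 ∉ [0.3, 1.3) → out
#7 (1,1): internal coord 1 + (1)·β' = +0.697224; +0.697224 ∈ [0.3, 1.3) → IN Λ
#8 (-5,-16): internal coord -5 + (-16)·β' = -0.155590; -0.155590 ∉ [0.3, 1.3) → out
#9 (-1,-6): internal coord -1 + (-6)·β' = +0.816654; +0.816654 ∈ [0.3, 1.3) → IN Λ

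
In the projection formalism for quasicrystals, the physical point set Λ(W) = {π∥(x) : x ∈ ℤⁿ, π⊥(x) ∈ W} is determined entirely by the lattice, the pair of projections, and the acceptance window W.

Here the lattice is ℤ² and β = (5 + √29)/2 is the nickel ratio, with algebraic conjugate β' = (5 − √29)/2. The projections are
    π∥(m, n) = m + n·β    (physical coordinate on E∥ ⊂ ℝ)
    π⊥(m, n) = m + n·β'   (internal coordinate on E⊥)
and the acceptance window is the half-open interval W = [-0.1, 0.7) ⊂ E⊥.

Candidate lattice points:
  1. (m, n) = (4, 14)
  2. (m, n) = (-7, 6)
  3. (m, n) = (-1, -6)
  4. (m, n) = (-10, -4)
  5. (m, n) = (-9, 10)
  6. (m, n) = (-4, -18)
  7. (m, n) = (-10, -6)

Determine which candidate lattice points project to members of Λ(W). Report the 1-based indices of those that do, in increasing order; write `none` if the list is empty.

Numerically β ≈ 5.19258 and β' = −1/β ≈ -0.19258.
[1] lift (4,14): star map gives 1.30385; window check -0.1 ≤ 1.30385 < 0.7 is false → out
[2] lift (-7,6): star map gives -8.15549; window check -0.1 ≤ -8.15549 < 0.7 is false → out
[3] lift (-1,-6): star map gives 0.15549; window check -0.1 ≤ 0.15549 < 0.7 is true → IN Λ
[4] lift (-10,-4): star map gives -9.22967; window check -0.1 ≤ -9.22967 < 0.7 is false → out
[5] lift (-9,10): star map gives -10.92582; window check -0.1 ≤ -10.92582 < 0.7 is false → out
[6] lift (-4,-18): star map gives -0.53352; window check -0.1 ≤ -0.53352 < 0.7 is false → out
[7] lift (-10,-6): star map gives -8.84451; window check -0.1 ≤ -8.84451 < 0.7 is false → out

3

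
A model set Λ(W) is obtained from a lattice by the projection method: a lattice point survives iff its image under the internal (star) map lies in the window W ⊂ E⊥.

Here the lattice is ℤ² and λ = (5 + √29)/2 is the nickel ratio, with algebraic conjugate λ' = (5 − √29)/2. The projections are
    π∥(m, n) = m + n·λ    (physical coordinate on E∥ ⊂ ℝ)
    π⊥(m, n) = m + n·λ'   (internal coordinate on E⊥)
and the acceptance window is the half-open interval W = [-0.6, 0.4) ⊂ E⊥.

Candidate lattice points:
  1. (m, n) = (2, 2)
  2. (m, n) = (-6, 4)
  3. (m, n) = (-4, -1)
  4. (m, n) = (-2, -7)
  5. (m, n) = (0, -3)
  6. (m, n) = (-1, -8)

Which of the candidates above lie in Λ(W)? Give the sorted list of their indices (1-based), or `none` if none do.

none

Compute λ' = (5−√29)/2 = -0.192582, so π⊥(m,n) = m -0.192582·n.
[1] lift (2,2): star map gives 1.614835; window check -0.6 ≤ 1.614835 < 0.4 is false → out
[2] lift (-6,4): star map gives -6.770330; window check -0.6 ≤ -6.770330 < 0.4 is false → out
[3] lift (-4,-1): star map gives -3.807418; window check -0.6 ≤ -3.807418 < 0.4 is false → out
[4] lift (-2,-7): star map gives -0.651923; window check -0.6 ≤ -0.651923 < 0.4 is false → out
[5] lift (0,-3): star map gives 0.577747; window check -0.6 ≤ 0.577747 < 0.4 is false → out
[6] lift (-1,-8): star map gives 0.540659; window check -0.6 ≤ 0.540659 < 0.4 is false → out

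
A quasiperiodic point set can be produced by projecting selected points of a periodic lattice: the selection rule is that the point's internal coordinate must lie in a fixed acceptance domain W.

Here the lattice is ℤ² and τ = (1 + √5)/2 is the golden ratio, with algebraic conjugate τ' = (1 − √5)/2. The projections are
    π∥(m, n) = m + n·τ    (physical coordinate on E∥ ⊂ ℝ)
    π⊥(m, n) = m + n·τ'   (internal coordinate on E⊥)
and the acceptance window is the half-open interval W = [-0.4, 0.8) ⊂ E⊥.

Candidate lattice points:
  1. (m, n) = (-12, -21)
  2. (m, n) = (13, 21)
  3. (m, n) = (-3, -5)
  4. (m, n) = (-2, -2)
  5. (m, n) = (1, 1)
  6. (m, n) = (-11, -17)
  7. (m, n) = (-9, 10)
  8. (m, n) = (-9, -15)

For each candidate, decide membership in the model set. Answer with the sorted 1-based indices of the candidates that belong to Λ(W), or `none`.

2, 3, 5, 8

Compute τ' = (1−√5)/2 = -0.6180, so π⊥(m,n) = m -0.6180·n.
#1 (-12,-21): internal coord -12 + (-21)·τ' = +0.9787; +0.9787 ∉ [-0.4, 0.8) → out
#2 (13,21): internal coord 13 + (21)·τ' = +0.0213; +0.0213 ∈ [-0.4, 0.8) → IN Λ
#3 (-3,-5): internal coord -3 + (-5)·τ' = +0.0902; +0.0902 ∈ [-0.4, 0.8) → IN Λ
#4 (-2,-2): internal coord -2 + (-2)·τ' = -0.7639; -0.7639 ∉ [-0.4, 0.8) → out
#5 (1,1): internal coord 1 + (1)·τ' = +0.3820; +0.3820 ∈ [-0.4, 0.8) → IN Λ
#6 (-11,-17): internal coord -11 + (-17)·τ' = -0.4934; -0.4934 ∉ [-0.4, 0.8) → out
#7 (-9,10): internal coord -9 + (10)·τ' = -15.1803; -15.1803 ∉ [-0.4, 0.8) → out
#8 (-9,-15): internal coord -9 + (-15)·τ' = +0.2705; +0.2705 ∈ [-0.4, 0.8) → IN Λ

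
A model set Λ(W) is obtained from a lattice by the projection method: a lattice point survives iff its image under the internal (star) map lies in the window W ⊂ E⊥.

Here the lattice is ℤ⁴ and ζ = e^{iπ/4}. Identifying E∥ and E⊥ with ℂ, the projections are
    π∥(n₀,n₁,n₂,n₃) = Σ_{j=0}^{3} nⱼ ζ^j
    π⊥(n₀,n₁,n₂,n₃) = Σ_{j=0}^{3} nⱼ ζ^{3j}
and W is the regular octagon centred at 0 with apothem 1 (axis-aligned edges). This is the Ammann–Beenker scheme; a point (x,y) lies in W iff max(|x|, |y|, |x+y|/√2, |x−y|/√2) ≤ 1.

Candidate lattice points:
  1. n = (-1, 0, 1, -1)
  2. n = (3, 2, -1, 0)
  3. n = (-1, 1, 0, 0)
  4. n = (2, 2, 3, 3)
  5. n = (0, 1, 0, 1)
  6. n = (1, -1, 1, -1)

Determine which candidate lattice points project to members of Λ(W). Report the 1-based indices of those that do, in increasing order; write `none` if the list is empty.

none

With ζ = e^{iπ/4} the internal vectors are ζ^0,ζ^3,ζ^6,ζ^9.
candidate 1: n = (-1, 0, 1, -1) → π⊥ ≈ (-1.707107, -1.707107); max(|x|,|y|,|x±y|/√2) = 2.414214 > 1 ⇒ ∉ W
candidate 2: n = (3, 2, -1, 0) → π⊥ ≈ (+1.585786, +2.414214); max(|x|,|y|,|x±y|/√2) = 2.828427 > 1 ⇒ ∉ W
candidate 3: n = (-1, 1, 0, 0) → π⊥ ≈ (-1.707107, +0.707107); max(|x|,|y|,|x±y|/√2) = 1.707107 > 1 ⇒ ∉ W
candidate 4: n = (2, 2, 3, 3) → π⊥ ≈ (+2.707107, +0.535534); max(|x|,|y|,|x±y|/√2) = 2.707107 > 1 ⇒ ∉ W
candidate 5: n = (0, 1, 0, 1) → π⊥ ≈ (+0.000000, +1.414214); max(|x|,|y|,|x±y|/√2) = 1.414214 > 1 ⇒ ∉ W
candidate 6: n = (1, -1, 1, -1) → π⊥ ≈ (+1.000000, -2.414214); max(|x|,|y|,|x±y|/√2) = 2.414214 > 1 ⇒ ∉ W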